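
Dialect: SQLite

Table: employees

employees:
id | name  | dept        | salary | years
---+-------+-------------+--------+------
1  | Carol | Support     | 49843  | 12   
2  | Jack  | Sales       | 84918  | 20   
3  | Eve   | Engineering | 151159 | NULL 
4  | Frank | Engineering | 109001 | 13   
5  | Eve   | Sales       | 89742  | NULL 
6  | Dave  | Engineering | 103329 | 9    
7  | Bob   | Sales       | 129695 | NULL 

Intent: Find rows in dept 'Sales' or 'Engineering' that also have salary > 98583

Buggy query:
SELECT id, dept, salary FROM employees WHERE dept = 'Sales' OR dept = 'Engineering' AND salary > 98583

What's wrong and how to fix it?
Bug: Without parentheses, AND is evaluated before OR, so the salary filter only applies to the 'Engineering' branch

Fix: Group the OR with parentheses (or use IN), then AND the threshold

Corrected query:
SELECT id, dept, salary FROM employees WHERE (dept = 'Sales' OR dept = 'Engineering') AND salary > 98583

Result:
id | dept        | salary
---+-------------+-------
3  | Engineering | 151159
4  | Engineering | 109001
6  | Engineering | 103329
7  | Sales       | 129695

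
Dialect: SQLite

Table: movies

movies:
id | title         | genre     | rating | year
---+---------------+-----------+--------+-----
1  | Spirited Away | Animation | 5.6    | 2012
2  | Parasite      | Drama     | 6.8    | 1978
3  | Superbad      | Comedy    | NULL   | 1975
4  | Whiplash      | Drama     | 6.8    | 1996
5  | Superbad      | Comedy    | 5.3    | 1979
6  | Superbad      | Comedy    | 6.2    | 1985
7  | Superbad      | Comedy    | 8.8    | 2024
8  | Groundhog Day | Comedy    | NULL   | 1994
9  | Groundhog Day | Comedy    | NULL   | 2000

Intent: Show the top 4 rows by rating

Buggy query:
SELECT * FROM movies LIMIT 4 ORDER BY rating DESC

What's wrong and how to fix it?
Bug: ORDER BY cannot follow LIMIT; LIMIT is the final clause

Fix: Swap the clauses: ORDER BY first, then LIMIT

Corrected query:
SELECT * FROM movies ORDER BY rating DESC LIMIT 4

Result:
id | title    | genre  | rating | year
---+----------+--------+--------+-----
7  | Superbad | Comedy | 8.8    | 2024
2  | Parasite | Drama  | 6.8    | 1978
4  | Whiplash | Drama  | 6.8    | 1996
6  | Superbad | Comedy | 6.2    | 1985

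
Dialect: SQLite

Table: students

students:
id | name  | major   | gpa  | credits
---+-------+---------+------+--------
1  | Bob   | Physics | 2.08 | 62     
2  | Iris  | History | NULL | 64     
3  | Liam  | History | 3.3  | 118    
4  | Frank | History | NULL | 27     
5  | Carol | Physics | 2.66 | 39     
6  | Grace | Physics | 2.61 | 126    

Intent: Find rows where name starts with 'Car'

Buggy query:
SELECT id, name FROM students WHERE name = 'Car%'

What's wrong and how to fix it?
Bug: '=' compares the literal string including the % character; pattern matching needs LIKE

Fix: Use LIKE for wildcard pattern matching

Corrected query:
SELECT id, name FROM students WHERE name LIKE 'Car%'

Result:
id | name 
---+------
5  | Carol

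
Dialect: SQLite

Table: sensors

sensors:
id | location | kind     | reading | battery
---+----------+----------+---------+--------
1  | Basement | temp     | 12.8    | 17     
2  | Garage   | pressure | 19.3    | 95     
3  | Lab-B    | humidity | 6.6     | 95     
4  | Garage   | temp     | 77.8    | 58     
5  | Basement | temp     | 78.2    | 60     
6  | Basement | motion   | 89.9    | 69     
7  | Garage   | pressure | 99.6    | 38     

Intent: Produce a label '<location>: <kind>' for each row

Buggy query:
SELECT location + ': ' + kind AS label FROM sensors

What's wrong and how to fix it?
Bug: SQLite uses || for string concatenation; + coerces text to numbers (yielding 0)

Fix: Replace + with || to concatenate text

Corrected query:
SELECT location || ': ' || kind AS label FROM sensors

Result:
label           
----------------
Basement: temp  
Garage: pressure
Lab-B: humidity 
Garage: temp    
Basement: temp  
Basement: motion
Garage: pressure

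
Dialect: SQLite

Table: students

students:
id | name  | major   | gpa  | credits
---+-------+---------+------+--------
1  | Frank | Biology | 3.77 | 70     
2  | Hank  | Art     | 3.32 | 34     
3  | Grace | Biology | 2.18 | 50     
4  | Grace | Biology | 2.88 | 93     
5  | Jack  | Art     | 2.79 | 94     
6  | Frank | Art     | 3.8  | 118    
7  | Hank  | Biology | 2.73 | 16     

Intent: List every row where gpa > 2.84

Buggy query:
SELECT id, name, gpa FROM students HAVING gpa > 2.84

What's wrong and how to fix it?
Bug: HAVING filters the output of aggregation, but this query has no GROUP BY and no aggregate functions, so SQLite rejects it (HAVING clause on a non-aggregate query); the condition here is per row

Fix: Replace HAVING with WHERE since the condition applies to individual rows

Corrected query:
SELECT id, name, gpa FROM students WHERE gpa > 2.84

Result:
id | name  | gpa 
---+-------+-----
1  | Frank | 3.77
2  | Hank  | 3.32
4  | Grace | 2.88
6  | Frank | 3.8 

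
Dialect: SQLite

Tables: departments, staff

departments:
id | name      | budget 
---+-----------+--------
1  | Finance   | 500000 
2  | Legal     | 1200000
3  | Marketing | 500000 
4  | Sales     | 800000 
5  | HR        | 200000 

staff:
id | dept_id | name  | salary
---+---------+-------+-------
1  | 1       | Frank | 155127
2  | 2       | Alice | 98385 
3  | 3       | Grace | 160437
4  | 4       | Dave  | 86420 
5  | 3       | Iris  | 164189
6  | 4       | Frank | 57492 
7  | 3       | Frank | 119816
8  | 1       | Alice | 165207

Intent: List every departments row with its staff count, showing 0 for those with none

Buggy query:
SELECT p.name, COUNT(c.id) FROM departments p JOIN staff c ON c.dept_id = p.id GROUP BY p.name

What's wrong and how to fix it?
Bug: INNER JOIN drops departments rows that have no matching staff rows

Fix: Use LEFT JOIN so parents without children still appear (COUNT(c.id) gives 0)

Corrected query:
SELECT p.name, COUNT(c.id) FROM departments p LEFT JOIN staff c ON c.dept_id = p.id GROUP BY p.name

Result:
name      | COUNT(c.id)
----------+------------
Finance   | 2          
HR        | 0          
Legal     | 1          
Marketing | 3          
Sales     | 2          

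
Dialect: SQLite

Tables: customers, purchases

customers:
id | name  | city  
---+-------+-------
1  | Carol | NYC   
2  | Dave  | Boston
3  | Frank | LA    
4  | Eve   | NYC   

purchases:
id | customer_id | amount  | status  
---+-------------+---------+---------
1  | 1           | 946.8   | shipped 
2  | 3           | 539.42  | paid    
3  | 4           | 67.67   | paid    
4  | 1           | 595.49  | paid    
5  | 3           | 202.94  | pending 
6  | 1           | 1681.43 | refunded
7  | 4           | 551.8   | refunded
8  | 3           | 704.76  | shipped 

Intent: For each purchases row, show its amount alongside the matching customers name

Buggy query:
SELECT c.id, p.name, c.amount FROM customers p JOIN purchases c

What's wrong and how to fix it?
Bug: Missing join condition: each purchases row is matched to all customers rows instead of just its own

Fix: Specify the join condition linking the foreign key to the parent id

Corrected query:
SELECT c.id, p.name, c.amount FROM customers p JOIN purchases c ON c.customer_id = p.id

Result:
id | name  | amount 
---+-------+--------
1  | Carol | 946.8  
2  | Frank | 539.42 
3  | Eve   | 67.67  
4  | Carol | 595.49 
5  | Frank | 202.94 
6  | Carol | 1681.43
7  | Eve   | 551.8  
8  | Frank | 704.76 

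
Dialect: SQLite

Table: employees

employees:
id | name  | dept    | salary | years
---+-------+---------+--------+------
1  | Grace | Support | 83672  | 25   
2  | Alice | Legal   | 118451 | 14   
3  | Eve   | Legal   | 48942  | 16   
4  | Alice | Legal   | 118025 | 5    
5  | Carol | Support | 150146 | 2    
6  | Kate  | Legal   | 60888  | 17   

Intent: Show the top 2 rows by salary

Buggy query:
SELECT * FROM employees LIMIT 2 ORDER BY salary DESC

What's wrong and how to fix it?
Bug: LIMIT must come after ORDER BY

Fix: Sort with ORDER BY, then apply LIMIT

Corrected query:
SELECT * FROM employees ORDER BY salary DESC LIMIT 2

Result:
id | name  | dept    | salary | years
---+-------+---------+--------+------
5  | Carol | Support | 150146 | 2    
2  | Alice | Legal   | 118451 | 14   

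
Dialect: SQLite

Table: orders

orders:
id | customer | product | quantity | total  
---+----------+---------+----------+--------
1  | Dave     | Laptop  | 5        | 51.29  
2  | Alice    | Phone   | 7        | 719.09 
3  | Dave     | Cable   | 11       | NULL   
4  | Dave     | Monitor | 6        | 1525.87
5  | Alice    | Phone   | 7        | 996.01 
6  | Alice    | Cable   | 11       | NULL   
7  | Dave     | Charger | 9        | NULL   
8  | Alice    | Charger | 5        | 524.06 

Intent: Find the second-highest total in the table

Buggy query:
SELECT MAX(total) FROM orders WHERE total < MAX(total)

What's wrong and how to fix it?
Bug: MAX(total) on the right of the comparison is an aggregate-in-WHERE error

Fix: Compute the overall MAX in a subquery, then take MAX of rows below it

Corrected query:
SELECT MAX(total) FROM orders WHERE total < (SELECT MAX(total) FROM orders)

Result:
MAX(total)
----------
996.01    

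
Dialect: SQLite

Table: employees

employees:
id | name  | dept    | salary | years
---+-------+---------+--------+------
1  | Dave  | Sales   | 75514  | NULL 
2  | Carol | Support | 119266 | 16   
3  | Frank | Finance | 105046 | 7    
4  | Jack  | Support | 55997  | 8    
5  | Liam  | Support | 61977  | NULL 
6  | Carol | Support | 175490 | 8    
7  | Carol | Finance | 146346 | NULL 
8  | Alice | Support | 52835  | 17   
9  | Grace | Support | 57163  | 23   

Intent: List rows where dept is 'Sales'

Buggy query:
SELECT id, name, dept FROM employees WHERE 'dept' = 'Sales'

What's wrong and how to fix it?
Bug: Single quotes denote string literals in SQL; the column name is being compared as a constant string

Fix: Remove the quotes around the column name (or use double quotes for an identifier)

Corrected query:
SELECT id, name, dept FROM employees WHERE dept = 'Sales'

Result:
id | name | dept 
---+------+------
1  | Dave | Sales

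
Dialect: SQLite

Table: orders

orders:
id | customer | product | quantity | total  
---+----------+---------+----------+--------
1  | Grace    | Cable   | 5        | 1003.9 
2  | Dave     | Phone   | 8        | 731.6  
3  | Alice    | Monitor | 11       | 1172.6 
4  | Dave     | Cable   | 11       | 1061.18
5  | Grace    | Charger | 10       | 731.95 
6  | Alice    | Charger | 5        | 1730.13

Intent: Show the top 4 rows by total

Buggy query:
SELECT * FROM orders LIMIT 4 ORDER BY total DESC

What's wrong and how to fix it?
Bug: LIMIT must come after ORDER BY

Fix: Swap the clauses: ORDER BY first, then LIMIT

Corrected query:
SELECT * FROM orders ORDER BY total DESC LIMIT 4

Result:
id | customer | product | quantity | total  
---+----------+---------+----------+--------
6  | Alice    | Charger | 5        | 1730.13
3  | Alice    | Monitor | 11       | 1172.6 
4  | Dave     | Cable   | 11       | 1061.18
1  | Grace    | Cable   | 5        | 1003.9 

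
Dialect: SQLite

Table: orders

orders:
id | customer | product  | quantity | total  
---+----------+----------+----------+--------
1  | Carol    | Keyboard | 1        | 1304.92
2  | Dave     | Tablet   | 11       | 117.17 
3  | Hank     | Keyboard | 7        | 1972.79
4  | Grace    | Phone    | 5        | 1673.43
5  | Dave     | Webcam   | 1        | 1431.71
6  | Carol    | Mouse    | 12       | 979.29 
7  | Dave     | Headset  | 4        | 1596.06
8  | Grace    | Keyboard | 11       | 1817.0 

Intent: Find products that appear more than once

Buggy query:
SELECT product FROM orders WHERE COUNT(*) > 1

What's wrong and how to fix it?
Bug: COUNT(*) is an aggregate and cannot be used in WHERE

Fix: GROUP BY product, then filter groups with HAVING COUNT(*) > 1

Corrected query:
SELECT product FROM orders GROUP BY product HAVING COUNT(*) > 1

Result:
product 
--------
Keyboard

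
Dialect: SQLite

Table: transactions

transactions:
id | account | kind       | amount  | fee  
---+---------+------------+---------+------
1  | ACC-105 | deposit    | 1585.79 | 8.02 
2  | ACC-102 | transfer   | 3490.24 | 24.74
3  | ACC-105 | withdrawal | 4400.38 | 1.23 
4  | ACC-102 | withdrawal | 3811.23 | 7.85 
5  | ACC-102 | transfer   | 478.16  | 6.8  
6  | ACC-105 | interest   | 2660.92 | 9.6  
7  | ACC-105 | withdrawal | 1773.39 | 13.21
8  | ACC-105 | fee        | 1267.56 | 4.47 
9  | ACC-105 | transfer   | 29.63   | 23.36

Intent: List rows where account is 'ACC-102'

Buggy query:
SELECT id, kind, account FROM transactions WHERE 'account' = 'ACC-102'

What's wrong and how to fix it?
Bug: Single quotes denote string literals in SQL; the column name is being compared as a constant string

Fix: Reference the column as account without single quotes

Corrected query:
SELECT id, kind, account FROM transactions WHERE account = 'ACC-102'

Result:
id | kind       | account
---+------------+--------
2  | transfer   | ACC-102
4  | withdrawal | ACC-102
5  | transfer   | ACC-102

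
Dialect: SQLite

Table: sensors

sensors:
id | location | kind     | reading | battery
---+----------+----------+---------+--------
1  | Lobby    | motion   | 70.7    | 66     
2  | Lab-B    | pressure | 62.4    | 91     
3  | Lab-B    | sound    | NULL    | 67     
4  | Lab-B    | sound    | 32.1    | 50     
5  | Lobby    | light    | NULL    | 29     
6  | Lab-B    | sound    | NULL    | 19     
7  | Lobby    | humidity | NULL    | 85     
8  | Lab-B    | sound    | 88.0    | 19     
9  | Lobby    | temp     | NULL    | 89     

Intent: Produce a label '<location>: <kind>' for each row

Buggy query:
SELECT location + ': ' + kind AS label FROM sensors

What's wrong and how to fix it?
Bug: SQLite uses || for string concatenation; + coerces text to numbers (yielding 0)

Fix: Use the || operator for string concatenation

Corrected query:
SELECT location || ': ' || kind AS label FROM sensors

Result:
label          
---------------
Lobby: motion  
Lab-B: pressure
Lab-B: sound   
Lab-B: sound   
Lobby: light   
Lab-B: sound   
Lobby: humidity
Lab-B: sound   
Lobby: temp    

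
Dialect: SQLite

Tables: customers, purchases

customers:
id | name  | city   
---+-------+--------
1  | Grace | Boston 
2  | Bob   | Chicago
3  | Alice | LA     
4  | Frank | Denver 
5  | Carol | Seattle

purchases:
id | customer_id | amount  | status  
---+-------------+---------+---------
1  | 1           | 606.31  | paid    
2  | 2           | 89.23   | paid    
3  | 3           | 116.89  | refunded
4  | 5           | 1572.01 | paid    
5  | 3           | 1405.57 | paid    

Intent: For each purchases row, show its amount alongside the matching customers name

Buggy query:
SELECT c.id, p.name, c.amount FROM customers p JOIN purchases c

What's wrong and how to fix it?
Bug: JOIN with no ON clause produces a cartesian product; every purchases row pairs with every customers row

Fix: Add ON c.customer_id = p.id to the JOIN

Corrected query:
SELECT c.id, p.name, c.amount FROM customers p JOIN purchases c ON c.customer_id = p.id

Result:
id | name  | amount 
---+-------+--------
1  | Grace | 606.31 
2  | Bob   | 89.23  
3  | Alice | 116.89 
4  | Carol | 1572.01
5  | Alice | 1405.57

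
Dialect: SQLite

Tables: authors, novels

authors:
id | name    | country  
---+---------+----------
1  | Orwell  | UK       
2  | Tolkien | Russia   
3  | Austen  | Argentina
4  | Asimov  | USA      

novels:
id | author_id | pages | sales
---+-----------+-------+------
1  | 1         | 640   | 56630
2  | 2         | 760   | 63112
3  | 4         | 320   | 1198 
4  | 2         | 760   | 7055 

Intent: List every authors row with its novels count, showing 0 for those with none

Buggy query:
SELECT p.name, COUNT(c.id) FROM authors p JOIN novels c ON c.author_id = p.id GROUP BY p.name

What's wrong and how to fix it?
Bug: An inner join excludes parents with zero children

Fix: Use LEFT JOIN so parents without children still appear (COUNT(c.id) gives 0)

Corrected query:
SELECT p.name, COUNT(c.id) FROM authors p LEFT JOIN novels c ON c.author_id = p.id GROUP BY p.name

Result:
name    | COUNT(c.id)
--------+------------
Asimov  | 1          
Austen  | 0          
Orwell  | 1          
Tolkien | 2          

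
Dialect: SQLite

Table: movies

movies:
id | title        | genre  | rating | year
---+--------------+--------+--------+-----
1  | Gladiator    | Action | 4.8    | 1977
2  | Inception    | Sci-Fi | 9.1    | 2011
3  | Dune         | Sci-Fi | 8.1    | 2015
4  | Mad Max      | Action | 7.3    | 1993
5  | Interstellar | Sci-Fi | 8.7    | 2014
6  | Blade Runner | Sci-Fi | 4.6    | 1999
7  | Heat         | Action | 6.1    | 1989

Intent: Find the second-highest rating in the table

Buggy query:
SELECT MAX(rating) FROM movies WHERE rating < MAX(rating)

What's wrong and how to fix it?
Bug: The inner MAX is an aggregate inside WHERE, which is not allowed

Fix: Put the inner MAX in a scalar subquery

Corrected query:
SELECT MAX(rating) FROM movies WHERE rating < (SELECT MAX(rating) FROM movies)

Result:
MAX(rating)
-----------
8.7        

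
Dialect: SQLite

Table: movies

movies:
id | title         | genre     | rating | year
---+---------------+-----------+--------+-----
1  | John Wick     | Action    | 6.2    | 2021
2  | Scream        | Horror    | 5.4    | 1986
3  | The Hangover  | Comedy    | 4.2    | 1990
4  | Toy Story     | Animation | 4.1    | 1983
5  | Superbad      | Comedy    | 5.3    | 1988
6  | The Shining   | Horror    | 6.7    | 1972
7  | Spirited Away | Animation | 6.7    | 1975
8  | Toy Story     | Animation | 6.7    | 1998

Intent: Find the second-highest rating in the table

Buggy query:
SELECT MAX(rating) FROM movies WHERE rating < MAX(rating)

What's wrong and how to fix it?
Bug: The inner MAX is an aggregate inside WHERE, which is not allowed

Fix: Put the inner MAX in a scalar subquery

Corrected query:
SELECT MAX(rating) FROM movies WHERE rating < (SELECT MAX(rating) FROM movies)

Result:
MAX(rating)
-----------
6.2        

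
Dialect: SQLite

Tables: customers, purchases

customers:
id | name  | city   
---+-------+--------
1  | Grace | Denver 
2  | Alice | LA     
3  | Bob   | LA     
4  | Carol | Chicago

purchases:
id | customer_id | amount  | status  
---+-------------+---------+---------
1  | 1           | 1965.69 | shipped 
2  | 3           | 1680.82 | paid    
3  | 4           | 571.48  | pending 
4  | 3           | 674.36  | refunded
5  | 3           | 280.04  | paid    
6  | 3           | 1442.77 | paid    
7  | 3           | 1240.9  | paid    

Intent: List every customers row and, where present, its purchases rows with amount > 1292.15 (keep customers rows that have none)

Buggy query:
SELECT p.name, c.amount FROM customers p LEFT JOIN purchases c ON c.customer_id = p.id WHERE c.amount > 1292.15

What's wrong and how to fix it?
Bug: A WHERE condition on the right-hand table after LEFT JOIN drops unmatched parents

Fix: Put 'c.amount > 1292.15' in the JOIN's ON clause instead of WHERE

Corrected query:
SELECT p.name, c.amount FROM customers p LEFT JOIN purchases c ON c.customer_id = p.id AND c.amount > 1292.15

Result:
name  | amount 
------+--------
Grace | 1965.69
Alice | NULL   
Bob   | 1442.77
Bob   | 1680.82
Carol | NULL   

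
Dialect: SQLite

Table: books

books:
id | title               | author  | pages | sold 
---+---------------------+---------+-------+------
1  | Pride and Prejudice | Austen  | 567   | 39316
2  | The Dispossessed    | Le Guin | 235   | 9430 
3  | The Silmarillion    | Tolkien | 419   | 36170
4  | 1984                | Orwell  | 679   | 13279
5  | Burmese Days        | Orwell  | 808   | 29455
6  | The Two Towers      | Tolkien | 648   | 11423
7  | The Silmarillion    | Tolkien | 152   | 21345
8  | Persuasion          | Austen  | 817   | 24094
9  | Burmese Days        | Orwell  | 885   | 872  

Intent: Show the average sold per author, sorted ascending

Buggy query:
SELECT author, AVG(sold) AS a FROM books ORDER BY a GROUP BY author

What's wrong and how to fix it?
Bug: GROUP BY must precede ORDER BY

Fix: Move ORDER BY to the end, after GROUP BY

Corrected query:
SELECT author, AVG(sold) AS a FROM books GROUP BY author ORDER BY a

Result:
author  | a           
--------+-------------
Le Guin | 9430        
Orwell  | 14535.333333
Tolkien | 22979.333333
Austen  | 31705       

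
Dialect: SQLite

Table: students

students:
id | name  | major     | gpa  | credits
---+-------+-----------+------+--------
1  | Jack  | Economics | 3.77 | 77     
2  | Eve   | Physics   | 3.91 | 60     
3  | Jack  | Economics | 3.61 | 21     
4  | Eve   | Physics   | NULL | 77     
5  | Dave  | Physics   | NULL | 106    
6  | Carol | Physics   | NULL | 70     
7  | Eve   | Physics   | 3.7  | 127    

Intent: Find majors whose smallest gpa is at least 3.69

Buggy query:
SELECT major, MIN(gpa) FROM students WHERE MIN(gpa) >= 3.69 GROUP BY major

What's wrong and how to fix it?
Bug: MIN() in WHERE is a misuse of aggregate

Fix: Replace WHERE with HAVING after the GROUP BY

Corrected query:
SELECT major, MIN(gpa) FROM students GROUP BY major HAVING MIN(gpa) >= 3.69

Result:
major   | MIN(gpa)
--------+---------
Physics | 3.7     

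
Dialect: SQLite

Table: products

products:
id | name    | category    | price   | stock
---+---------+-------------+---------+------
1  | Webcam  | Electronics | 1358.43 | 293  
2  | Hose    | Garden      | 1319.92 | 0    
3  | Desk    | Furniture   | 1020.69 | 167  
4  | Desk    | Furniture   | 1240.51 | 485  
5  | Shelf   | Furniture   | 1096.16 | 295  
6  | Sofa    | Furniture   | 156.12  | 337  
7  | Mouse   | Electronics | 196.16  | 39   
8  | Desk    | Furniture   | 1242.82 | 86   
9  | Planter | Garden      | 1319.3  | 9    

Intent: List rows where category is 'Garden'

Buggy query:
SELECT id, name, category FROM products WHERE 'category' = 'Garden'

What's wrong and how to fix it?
Bug: 'category' in single quotes is a string literal, not the column; the comparison is literal-vs-literal and never true

Fix: Remove the quotes around the column name (or use double quotes for an identifier)

Corrected query:
SELECT id, name, category FROM products WHERE category = 'Garden'

Result:
id | name    | category
---+---------+---------
2  | Hose    | Garden  
9  | Planter | Garden  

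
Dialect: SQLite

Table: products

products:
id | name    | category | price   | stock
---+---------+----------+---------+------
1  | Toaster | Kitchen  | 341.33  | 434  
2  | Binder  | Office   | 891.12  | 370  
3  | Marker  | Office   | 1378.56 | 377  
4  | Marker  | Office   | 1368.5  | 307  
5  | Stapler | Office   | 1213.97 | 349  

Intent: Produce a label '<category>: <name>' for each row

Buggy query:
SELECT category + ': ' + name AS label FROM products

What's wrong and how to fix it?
Bug: SQLite uses || for string concatenation; + coerces text to numbers (yielding 0)

Fix: Replace + with || to concatenate text

Corrected query:
SELECT category || ': ' || name AS label FROM products

Result:
label           
----------------
Kitchen: Toaster
Office: Binder  
Office: Marker  
Office: Marker  
Office: Stapler 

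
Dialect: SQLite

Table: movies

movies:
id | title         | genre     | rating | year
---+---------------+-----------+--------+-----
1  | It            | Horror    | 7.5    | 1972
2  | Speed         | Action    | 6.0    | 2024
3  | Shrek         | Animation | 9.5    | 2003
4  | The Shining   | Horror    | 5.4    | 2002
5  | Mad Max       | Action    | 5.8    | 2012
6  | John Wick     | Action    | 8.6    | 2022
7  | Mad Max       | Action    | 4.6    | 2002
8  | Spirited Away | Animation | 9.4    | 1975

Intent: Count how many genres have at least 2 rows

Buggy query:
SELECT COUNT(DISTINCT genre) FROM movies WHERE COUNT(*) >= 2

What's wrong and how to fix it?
Bug: COUNT(*) cannot appear in WHERE; the per-group count doesn't exist yet

Fix: Use a subquery that GROUPs and filters with HAVING, then count its rows

Corrected query:
SELECT COUNT(*) FROM (SELECT genre FROM movies GROUP BY genre HAVING COUNT(*) >= 2)

Result:
COUNT(*)
--------
3       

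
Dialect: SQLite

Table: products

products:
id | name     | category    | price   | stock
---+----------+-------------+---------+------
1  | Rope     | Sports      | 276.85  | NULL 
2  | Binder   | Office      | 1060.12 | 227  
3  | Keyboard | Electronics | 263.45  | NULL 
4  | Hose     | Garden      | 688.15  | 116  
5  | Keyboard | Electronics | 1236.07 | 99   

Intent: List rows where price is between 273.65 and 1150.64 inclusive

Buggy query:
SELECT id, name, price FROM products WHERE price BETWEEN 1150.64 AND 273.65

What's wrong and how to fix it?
Bug: BETWEEN expects the lower bound first; with 1150.64 AND 273.65 the range is empty

Fix: Write BETWEEN 273.65 AND 1150.64

Corrected query:
SELECT id, name, price FROM products WHERE price BETWEEN 273.65 AND 1150.64

Result:
id | name   | price  
---+--------+--------
1  | Rope   | 276.85 
2  | Binder | 1060.12
4  | Hose   | 688.15 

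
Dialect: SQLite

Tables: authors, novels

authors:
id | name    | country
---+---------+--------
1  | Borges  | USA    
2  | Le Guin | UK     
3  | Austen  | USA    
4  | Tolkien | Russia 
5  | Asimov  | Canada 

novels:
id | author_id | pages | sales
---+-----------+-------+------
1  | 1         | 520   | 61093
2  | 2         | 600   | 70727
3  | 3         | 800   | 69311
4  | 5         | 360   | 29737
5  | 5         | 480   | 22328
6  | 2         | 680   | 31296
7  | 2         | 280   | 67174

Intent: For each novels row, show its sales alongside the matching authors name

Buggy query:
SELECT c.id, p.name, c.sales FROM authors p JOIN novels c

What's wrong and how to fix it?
Bug: JOIN with no ON clause produces a cartesian product; every novels row pairs with every authors row

Fix: Add ON c.author_id = p.id to the JOIN

Corrected query:
SELECT c.id, p.name, c.sales FROM authors p JOIN novels c ON c.author_id = p.id

Result:
id | name    | sales
---+---------+------
1  | Borges  | 61093
2  | Le Guin | 70727
3  | Austen  | 69311
4  | Asimov  | 29737
5  | Asimov  | 22328
6  | Le Guin | 31296
7  | Le Guin | 67174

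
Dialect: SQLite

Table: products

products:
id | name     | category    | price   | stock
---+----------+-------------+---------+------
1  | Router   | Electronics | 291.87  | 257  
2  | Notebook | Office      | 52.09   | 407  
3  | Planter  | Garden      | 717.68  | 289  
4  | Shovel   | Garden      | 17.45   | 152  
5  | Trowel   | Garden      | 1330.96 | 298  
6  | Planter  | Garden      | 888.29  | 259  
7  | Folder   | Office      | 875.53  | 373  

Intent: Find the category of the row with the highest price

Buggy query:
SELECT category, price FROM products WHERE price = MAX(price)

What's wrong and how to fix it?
Bug: WHERE is evaluated per row; an aggregate over the whole table isn't defined there

Fix: Wrap MAX in a scalar subquery so WHERE compares against a single value

Corrected query:
SELECT category, price FROM products WHERE price = (SELECT MAX(price) FROM products)

Result:
category | price  
---------+--------
Garden   | 1330.96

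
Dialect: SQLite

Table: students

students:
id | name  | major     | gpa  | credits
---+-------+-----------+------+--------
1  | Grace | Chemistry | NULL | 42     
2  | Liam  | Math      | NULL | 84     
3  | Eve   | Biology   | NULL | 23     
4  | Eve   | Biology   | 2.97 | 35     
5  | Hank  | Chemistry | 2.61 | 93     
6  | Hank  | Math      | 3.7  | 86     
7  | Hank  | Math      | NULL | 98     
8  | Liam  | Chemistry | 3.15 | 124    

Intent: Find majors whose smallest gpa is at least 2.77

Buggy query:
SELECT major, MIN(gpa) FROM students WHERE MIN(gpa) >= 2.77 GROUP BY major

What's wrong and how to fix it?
Bug: Aggregates like MIN are computed per group after WHERE runs

Fix: Use HAVING for the per-group MIN condition

Corrected query:
SELECT major, MIN(gpa) FROM students GROUP BY major HAVING MIN(gpa) >= 2.77

Result:
major   | MIN(gpa)
--------+---------
Biology | 2.97    
Math    | 3.7     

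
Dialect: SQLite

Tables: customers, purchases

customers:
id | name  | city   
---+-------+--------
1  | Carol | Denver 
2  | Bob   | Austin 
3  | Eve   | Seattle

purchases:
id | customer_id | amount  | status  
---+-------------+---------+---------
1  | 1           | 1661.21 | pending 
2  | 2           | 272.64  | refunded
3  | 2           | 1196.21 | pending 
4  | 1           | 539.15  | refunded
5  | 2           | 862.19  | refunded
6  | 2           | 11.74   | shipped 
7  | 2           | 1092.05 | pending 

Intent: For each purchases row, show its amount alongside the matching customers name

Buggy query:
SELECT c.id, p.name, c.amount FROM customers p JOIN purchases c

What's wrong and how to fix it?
Bug: JOIN with no ON clause produces a cartesian product; every purchases row pairs with every customers row

Fix: Specify the join condition linking the foreign key to the parent id

Corrected query:
SELECT c.id, p.name, c.amount FROM customers p JOIN purchases c ON c.customer_id = p.id

Result:
id | name  | amount 
---+-------+--------
1  | Carol | 1661.21
2  | Bob   | 272.64 
3  | Bob   | 1196.21
4  | Carol | 539.15 
5  | Bob   | 862.19 
6  | Bob   | 11.74  
7  | Bob   | 1092.05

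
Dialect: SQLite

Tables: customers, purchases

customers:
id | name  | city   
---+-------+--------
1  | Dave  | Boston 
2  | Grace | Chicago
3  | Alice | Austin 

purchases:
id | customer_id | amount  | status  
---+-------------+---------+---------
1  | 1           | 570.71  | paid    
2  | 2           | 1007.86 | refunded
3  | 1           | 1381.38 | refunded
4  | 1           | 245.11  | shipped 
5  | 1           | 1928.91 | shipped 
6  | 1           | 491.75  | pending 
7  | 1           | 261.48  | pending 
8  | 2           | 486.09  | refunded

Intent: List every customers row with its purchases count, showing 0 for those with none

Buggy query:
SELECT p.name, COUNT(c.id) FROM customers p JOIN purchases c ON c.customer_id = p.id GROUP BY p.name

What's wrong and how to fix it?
Bug: An inner join excludes parents with zero children

Fix: Use LEFT JOIN so parents without children still appear (COUNT(c.id) gives 0)

Corrected query:
SELECT p.name, COUNT(c.id) FROM customers p LEFT JOIN purchases c ON c.customer_id = p.id GROUP BY p.name

Result:
name  | COUNT(c.id)
------+------------
Alice | 0          
Dave  | 6          
Grace | 2          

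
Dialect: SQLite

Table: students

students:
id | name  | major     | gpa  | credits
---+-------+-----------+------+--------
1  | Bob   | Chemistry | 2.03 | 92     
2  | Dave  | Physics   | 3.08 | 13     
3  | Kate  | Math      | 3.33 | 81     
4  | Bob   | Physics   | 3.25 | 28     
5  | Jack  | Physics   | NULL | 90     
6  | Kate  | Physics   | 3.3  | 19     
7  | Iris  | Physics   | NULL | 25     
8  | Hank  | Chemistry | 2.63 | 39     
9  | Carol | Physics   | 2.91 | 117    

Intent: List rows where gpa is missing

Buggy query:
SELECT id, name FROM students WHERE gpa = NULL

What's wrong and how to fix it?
Bug: '= NULL' is always unknown in SQL three-valued logic, so no rows match

Fix: Replace '= NULL' with 'IS NULL'

Corrected query:
SELECT id, name FROM students WHERE gpa IS NULL

Result:
id | name
---+-----
5  | Jack
7  | Iris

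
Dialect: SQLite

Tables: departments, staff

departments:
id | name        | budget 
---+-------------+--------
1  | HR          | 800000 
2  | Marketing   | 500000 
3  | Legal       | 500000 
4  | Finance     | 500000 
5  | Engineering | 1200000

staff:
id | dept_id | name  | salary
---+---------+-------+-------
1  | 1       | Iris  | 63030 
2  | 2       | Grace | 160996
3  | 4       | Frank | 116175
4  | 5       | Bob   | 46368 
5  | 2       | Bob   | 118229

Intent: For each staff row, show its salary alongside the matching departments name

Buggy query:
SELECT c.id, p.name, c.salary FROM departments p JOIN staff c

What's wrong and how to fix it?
Bug: Missing join condition: each staff row is matched to all departments rows instead of just its own

Fix: Specify the join condition linking the foreign key to the parent id

Corrected query:
SELECT c.id, p.name, c.salary FROM departments p JOIN staff c ON c.dept_id = p.id

Result:
id | name        | salary
---+-------------+-------
1  | HR          | 63030 
2  | Marketing   | 160996
3  | Finance     | 116175
4  | Engineering | 46368 
5  | Marketing   | 118229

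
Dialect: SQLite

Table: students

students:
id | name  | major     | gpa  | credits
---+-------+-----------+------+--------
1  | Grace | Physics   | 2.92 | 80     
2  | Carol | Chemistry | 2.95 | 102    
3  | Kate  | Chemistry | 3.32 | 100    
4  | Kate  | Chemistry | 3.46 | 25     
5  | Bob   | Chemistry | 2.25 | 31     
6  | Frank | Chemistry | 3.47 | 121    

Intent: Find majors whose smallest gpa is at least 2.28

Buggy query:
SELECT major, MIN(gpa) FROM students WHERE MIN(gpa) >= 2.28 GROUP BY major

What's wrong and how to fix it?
Bug: MIN() in WHERE is a misuse of aggregate

Fix: Replace WHERE with HAVING after the GROUP BY

Corrected query:
SELECT major, MIN(gpa) FROM students GROUP BY major HAVING MIN(gpa) >= 2.28

Result:
major   | MIN(gpa)
--------+---------
Physics | 2.92    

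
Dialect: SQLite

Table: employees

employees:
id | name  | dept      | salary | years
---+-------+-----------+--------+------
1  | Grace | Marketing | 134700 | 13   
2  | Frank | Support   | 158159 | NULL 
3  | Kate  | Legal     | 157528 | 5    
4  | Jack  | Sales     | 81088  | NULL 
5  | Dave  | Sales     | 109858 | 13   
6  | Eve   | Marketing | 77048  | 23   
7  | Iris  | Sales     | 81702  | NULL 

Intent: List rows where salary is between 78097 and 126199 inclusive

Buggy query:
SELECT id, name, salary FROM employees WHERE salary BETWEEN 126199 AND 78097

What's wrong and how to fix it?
Bug: BETWEEN expects the lower bound first; with 126199 AND 78097 the range is empty

Fix: Swap the bounds so the smaller value comes first

Corrected query:
SELECT id, name, salary FROM employees WHERE salary BETWEEN 78097 AND 126199

Result:
id | name | salary
---+------+-------
4  | Jack | 81088 
5  | Dave | 109858
7  | Iris | 81702 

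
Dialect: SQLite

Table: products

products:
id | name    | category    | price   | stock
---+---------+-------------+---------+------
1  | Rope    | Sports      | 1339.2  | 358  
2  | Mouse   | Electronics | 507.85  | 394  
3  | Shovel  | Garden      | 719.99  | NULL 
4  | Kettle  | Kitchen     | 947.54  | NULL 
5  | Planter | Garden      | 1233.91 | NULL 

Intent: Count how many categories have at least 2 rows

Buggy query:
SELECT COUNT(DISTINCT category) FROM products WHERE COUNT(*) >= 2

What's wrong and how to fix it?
Bug: WHERE filters individual rows, not groups, so a group-level COUNT is invalid there

Fix: Use a subquery that GROUPs and filters with HAVING, then count its rows

Corrected query:
SELECT COUNT(*) FROM (SELECT category FROM products GROUP BY category HAVING COUNT(*) >= 2)

Result:
COUNT(*)
--------
1       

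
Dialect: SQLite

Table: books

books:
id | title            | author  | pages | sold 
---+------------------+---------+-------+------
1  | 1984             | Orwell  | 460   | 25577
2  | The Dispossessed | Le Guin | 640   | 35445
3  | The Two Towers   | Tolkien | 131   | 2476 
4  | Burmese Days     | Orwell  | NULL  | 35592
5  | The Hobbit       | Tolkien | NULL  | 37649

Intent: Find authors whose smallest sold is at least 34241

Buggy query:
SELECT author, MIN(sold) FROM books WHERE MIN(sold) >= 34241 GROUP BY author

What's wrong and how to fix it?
Bug: MIN() in WHERE is a misuse of aggregate

Fix: Use HAVING for the per-group MIN condition

Corrected query:
SELECT author, MIN(sold) FROM books GROUP BY author HAVING MIN(sold) >= 34241

Result:
author  | MIN(sold)
--------+----------
Le Guin | 35445    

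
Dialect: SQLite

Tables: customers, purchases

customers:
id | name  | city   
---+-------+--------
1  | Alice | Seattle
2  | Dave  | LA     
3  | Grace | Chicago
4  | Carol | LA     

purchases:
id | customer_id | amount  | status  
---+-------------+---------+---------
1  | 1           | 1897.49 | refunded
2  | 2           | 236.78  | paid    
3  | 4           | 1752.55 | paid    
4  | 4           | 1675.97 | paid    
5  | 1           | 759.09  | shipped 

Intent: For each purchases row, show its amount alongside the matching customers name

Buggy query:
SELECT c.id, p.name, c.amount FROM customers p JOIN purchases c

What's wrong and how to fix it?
Bug: JOIN with no ON clause produces a cartesian product; every purchases row pairs with every customers row

Fix: Specify the join condition linking the foreign key to the parent id

Corrected query:
SELECT c.id, p.name, c.amount FROM customers p JOIN purchases c ON c.customer_id = p.id

Result:
id | name  | amount 
---+-------+--------
1  | Alice | 1897.49
2  | Dave  | 236.78 
3  | Carol | 1752.55
4  | Carol | 1675.97
5  | Alice | 759.09 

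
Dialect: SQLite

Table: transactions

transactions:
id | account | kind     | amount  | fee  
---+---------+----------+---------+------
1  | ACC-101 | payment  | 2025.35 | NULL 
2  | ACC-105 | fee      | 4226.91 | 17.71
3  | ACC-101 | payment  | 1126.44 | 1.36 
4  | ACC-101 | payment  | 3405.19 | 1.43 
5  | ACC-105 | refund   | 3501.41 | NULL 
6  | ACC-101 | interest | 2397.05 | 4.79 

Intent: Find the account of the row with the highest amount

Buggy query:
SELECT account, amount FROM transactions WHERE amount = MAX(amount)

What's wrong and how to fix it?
Bug: WHERE is evaluated per row; an aggregate over the whole table isn't defined there

Fix: Wrap MAX in a scalar subquery so WHERE compares against a single value

Corrected query:
SELECT account, amount FROM transactions WHERE amount = (SELECT MAX(amount) FROM transactions)

Result:
account | amount 
--------+--------
ACC-105 | 4226.91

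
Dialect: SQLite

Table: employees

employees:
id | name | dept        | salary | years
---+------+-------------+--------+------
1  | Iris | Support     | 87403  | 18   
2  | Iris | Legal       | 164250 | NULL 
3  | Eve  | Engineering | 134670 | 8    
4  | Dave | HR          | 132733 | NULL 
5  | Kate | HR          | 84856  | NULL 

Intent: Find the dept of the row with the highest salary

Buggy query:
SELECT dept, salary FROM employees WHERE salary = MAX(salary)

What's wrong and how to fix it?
Bug: MAX(salary) is an aggregate and cannot be used directly in WHERE

Fix: Use a subquery: WHERE salary = (SELECT MAX(salary) FROM employees)

Corrected query:
SELECT dept, salary FROM employees WHERE salary = (SELECT MAX(salary) FROM employees)

Result:
dept  | salary
------+-------
Legal | 164250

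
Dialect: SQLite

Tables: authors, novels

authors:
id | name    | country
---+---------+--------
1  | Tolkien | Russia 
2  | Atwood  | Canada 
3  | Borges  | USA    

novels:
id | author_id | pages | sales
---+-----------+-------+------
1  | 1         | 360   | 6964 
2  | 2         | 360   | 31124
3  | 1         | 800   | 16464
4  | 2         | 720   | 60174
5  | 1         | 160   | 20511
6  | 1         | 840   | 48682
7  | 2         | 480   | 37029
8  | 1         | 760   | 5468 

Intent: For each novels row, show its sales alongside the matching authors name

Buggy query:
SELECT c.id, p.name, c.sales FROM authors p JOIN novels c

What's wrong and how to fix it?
Bug: Missing join condition: each novels row is matched to all authors rows instead of just its own

Fix: Specify the join condition linking the foreign key to the parent id

Corrected query:
SELECT c.id, p.name, c.sales FROM authors p JOIN novels c ON c.author_id = p.id

Result:
id | name    | sales
---+---------+------
1  | Tolkien | 6964 
2  | Atwood  | 31124
3  | Tolkien | 16464
4  | Atwood  | 60174
5  | Tolkien | 20511
6  | Tolkien | 48682
7  | Atwood  | 37029
8  | Tolkien | 5468 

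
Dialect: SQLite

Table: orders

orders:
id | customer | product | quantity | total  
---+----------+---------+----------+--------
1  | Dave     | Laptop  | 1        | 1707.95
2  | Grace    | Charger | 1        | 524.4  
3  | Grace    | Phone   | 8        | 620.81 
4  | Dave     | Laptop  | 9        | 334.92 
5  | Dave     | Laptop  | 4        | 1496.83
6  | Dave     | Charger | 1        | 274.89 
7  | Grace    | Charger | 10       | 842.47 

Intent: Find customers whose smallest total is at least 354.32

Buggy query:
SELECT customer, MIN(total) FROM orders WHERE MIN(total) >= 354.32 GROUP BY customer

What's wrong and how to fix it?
Bug: MIN() in WHERE is a misuse of aggregate

Fix: Replace WHERE with HAVING after the GROUP BY

Corrected query:
SELECT customer, MIN(total) FROM orders GROUP BY customer HAVING MIN(total) >= 354.32

Result:
customer | MIN(total)
---------+-----------
Grace    | 524.4     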